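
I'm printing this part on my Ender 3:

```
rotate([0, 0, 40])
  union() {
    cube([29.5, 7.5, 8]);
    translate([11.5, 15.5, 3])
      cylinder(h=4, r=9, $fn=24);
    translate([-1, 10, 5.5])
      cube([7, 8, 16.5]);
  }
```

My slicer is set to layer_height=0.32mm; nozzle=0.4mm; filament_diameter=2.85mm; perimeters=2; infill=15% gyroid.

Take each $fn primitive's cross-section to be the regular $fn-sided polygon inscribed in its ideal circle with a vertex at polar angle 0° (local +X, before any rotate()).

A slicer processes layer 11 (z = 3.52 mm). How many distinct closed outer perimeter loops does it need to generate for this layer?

1

At z = 3.52 mm: the cube (footprint 29.5×7.5) is included at this height; the r=9 cylinder at (11.5, 15.5) gives a regular 24-gon of circumradius 9 (constant along its height); the cube at (-1, 10) is absent (z outside [5.5, 22]); Combining (union): the regions partially overlap (shared area 5.10 mm²), so overlapping operands fuse into one piece — 1 connected region; (whole slice rotated 40° about Z — lengths, areas and connectivity unchanged). The result has 1 disconnected region.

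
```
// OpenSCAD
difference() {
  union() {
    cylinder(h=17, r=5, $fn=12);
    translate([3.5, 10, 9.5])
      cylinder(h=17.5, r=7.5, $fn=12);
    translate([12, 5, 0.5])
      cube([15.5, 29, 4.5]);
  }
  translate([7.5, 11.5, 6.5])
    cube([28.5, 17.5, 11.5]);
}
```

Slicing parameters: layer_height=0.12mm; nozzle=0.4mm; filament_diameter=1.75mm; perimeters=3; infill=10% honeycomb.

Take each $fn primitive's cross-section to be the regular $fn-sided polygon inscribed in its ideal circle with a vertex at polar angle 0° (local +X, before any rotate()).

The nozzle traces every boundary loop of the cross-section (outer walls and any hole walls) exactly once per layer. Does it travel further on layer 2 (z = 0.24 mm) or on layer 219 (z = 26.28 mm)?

Layer 2 (z = 0.24): the r=5 cylinder gives a regular 12-gon of circumradius 5 (constant along its height) (perimeter = 2·12·5.000·sin(180°/12) = 31.06 mm); the cylinder at (3.5, 10) is not intersected at this z (z outside [9.5, 27]); the cube at (12, 5) is absent (z outside [0.5, 5]); Taking the union: only the r=5 cylinder is present, so the union is just that shape — boundary = 31.06 mm; the cube at (7.5, 11.5) is absent (z outside [6.5, 18]); After the difference (first − rest): none of the subtracted shapes is present at this height, so the result so far is unchanged — boundary = 31.06 mm. So its perimeter = 31.06 mm. Layer 219 (z = 26.28): the cylinder is absent (z outside [0, 17]); the cylinder at (3.5, 10): section is a regular 12-gon, circumradius r=7.5 (perimeter = 2·12·7.500·sin(180°/12) = 46.59 mm); the cube at (12, 5) does not reach this height (z outside [0.5, 5]); Taking the union: only the r=7.5 cylinder at (3.5, 10) is present, so the union is just that shape — boundary = 46.59 mm; the cube at (7.5, 11.5) is absent (z outside [6.5, 18]); Subtracting the remaining from the first: none of the subtracted shapes is present at this height, so the result so far is unchanged — boundary = 46.59 mm. So its perimeter = 46.59 mm. Layer 219 is larger (46.59 vs 31.06 mm).

layer 219 (z = 26.28 mm)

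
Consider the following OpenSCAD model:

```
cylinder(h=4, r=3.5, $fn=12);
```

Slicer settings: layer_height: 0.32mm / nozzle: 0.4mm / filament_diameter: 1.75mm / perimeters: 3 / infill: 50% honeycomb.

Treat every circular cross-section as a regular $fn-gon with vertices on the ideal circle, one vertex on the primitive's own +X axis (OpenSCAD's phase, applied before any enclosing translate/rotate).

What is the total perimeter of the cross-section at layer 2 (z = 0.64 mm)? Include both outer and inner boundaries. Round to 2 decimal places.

21.74 mm

At z = 0.64 mm: the r=3.5 cylinder contributes a regular 12-gon of circumradius 3.5 (perimeter = 2·12·3.500·sin(180°/12) = 21.74 mm). Overall, the cross-section is a single solid region. Total boundary length (outer) = 21.74 mm.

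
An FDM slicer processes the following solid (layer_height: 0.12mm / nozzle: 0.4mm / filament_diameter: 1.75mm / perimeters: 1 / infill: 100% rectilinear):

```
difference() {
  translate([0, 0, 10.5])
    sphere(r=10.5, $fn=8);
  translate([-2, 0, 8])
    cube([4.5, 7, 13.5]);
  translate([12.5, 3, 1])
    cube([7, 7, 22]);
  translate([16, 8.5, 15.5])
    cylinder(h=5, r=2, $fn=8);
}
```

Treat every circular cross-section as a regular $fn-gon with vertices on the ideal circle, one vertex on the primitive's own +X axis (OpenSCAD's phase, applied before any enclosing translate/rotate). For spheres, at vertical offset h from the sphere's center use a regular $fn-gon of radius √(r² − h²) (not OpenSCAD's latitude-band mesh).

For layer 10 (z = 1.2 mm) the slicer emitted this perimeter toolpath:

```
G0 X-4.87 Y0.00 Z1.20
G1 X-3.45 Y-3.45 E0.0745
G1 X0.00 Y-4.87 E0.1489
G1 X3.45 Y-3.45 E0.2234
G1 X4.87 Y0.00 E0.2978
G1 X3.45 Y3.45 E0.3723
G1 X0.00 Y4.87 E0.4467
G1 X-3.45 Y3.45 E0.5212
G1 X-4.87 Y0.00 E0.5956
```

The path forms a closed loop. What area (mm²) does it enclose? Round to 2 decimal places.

Apply the shoelace formula to the sequence of (X, Y) vertices; enclosed area = 67.21 mm².

67.21 mm²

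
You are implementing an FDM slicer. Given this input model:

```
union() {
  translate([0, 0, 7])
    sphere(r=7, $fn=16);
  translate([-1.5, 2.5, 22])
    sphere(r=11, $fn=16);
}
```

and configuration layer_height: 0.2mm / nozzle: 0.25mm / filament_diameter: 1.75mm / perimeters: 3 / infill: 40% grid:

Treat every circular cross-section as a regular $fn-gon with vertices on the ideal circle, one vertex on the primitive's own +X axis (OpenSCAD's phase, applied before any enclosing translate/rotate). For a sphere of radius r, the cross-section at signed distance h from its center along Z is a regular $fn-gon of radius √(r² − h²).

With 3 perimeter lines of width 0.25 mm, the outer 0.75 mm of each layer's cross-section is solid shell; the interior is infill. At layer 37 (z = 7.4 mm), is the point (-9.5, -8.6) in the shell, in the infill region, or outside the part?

At z = 7.4 mm: the r=7 sphere slices to a regular 16-gon of circumradius 6.989 (√(r²−h²) with h=0.4 from center); the sphere at (-1.5, 2.5) is absent (|z−center|=14.600 > r=11); Taking the union: only the r=7 sphere is present, so the union is just that shape — 1 connected region. Overall, the cross-section is a single solid region. The nearest boundary edge runs (-6.46, -2.67)→(-4.94, -4.94); distance from the point to it = 5.84 mm. The point is not inside any of the regions above, so it lies outside the cross-section (5.84 mm from the nearest boundary).

outside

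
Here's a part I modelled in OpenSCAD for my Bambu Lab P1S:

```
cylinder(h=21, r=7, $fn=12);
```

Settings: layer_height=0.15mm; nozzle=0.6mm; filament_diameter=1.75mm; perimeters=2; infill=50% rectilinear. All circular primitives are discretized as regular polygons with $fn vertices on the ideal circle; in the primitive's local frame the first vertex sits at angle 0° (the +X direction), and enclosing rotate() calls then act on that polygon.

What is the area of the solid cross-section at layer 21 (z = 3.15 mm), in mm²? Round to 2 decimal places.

At z = 3.15 mm: the cylinder: section is a regular 12-gon, circumradius r=7 (area = (12/2)·7.000²·sin(360°/12) = 147.00 mm²). Overall, the cross-section is a single solid region. Net area = 147.00 mm².

147.00 mm²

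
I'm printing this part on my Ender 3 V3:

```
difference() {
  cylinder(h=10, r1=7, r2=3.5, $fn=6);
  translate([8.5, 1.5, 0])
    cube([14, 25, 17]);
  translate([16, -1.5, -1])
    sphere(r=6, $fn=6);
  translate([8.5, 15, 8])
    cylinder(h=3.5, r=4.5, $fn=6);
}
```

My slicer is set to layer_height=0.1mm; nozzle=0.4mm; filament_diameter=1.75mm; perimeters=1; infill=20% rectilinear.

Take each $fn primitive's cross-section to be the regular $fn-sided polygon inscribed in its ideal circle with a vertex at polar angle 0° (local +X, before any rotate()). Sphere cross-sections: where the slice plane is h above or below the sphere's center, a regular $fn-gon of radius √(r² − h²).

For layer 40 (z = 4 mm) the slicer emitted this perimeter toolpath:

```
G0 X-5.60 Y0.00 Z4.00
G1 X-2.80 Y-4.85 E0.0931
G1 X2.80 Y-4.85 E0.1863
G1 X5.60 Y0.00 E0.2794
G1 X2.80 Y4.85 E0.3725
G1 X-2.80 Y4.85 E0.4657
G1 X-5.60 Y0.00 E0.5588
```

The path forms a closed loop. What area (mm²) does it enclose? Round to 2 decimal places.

81.48 mm²

Apply the shoelace formula to the sequence of (X, Y) vertices; enclosed area = 81.48 mm².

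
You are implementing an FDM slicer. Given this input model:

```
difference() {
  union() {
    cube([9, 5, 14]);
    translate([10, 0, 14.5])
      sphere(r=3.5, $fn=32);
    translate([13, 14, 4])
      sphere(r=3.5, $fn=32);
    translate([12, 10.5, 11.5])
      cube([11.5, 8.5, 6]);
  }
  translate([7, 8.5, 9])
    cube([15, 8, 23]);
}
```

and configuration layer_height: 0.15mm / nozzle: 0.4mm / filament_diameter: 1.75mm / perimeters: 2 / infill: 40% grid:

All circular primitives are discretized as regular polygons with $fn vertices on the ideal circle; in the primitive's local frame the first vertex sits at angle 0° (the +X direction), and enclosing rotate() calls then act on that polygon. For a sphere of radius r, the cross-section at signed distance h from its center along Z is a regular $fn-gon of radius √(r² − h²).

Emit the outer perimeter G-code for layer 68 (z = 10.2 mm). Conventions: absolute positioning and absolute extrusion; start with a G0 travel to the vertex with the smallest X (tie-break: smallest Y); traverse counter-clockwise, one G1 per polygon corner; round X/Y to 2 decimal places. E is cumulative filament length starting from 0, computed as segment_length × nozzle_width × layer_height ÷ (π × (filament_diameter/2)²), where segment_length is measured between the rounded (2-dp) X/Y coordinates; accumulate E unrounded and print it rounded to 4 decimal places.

G0 X0.00 Y0.00 Z10.20
G1 X9.00 Y0.00 E0.2245
G1 X9.00 Y5.00 E0.3492
G1 X0.00 Y5.00 E0.5737
G1 X0.00 Y0.00 E0.6985

At z = 10.2 mm: the cube is present — its section is the full 9×5 rectangle; the sphere at (10, 0) does not reach this height (|z−center|=4.300 > r=3.5); the sphere at (13, 14) does not reach this height (|z−center|=6.200 > r=3.5); the cube at (12, 10.5) does not reach this height (z outside [11.5, 17.5]); Combining (union): only the 9×5 cube is present, so the union is just that shape — 1 connected region; the cube at (7, 8.5) is present — its section is the full 15×8 rectangle; Taking the first minus the rest: starting from that combined region, the 15×8 cube at (7, 8.5) misses the remaining region (no effect) — 1 connected region. The outline is a single polygon with 4 vertices. Extrusion per mm of travel: 0.4 × 0.15 / (π × 0.875²) = 0.024945. Accumulating E over each segment gives final E = 0.6985.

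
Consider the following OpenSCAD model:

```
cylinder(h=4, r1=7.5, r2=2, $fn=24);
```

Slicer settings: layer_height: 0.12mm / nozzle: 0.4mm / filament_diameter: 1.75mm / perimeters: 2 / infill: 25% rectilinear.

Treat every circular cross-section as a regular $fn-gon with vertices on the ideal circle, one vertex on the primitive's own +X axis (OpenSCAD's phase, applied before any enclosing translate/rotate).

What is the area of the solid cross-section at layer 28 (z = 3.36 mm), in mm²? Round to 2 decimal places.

25.76 mm²

At z = 3.36 mm: the cone (r1=7.5→r2=2) has section circumradius 2.880 here — a regular 24-gon (area = (24/2)·2.880²·sin(360°/24) = 25.76 mm²). Overall, the cross-section is a single solid region. Net area = 25.76 mm².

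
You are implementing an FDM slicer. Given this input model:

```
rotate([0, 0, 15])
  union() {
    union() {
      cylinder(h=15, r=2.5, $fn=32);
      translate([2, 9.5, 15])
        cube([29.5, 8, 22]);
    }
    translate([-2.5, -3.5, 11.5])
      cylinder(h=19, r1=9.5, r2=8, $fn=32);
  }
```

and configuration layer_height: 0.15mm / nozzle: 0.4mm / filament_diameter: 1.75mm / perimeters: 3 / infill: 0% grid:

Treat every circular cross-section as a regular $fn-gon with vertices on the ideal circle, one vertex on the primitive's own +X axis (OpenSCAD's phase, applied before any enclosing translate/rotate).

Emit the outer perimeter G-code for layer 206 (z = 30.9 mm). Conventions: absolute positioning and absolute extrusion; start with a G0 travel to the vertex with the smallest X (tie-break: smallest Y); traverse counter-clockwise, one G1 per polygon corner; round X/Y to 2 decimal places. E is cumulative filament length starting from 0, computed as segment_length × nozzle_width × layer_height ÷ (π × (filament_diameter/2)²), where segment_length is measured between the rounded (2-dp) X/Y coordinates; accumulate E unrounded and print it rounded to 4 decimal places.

At z = 30.9 mm: the cylinder does not reach this height (z outside [0, 15]); the 29.5×8 cube at (2, 9.5) contributes its full rectangle; Taking the union: only the 29.5×8 cube at (2, 9.5) is present, so the union is just that shape — 1 connected region; the cone at (-2.5, -3.5) is absent (z outside [11.5, 30.5]); Merging all regions: only the result so far is present, so the union is just that shape — 1 connected region; (whole slice rotated 15° about Z — lengths, areas and connectivity unchanged). The outline is a single polygon with 4 vertices. Extrusion per mm of travel: 0.4 × 0.15 / (π × 0.875²) = 0.024945. Accumulating E over each segment gives final E = 1.8713.

G0 X-2.60 Y17.42 Z30.90
G1 X-0.53 Y9.69 E0.1996
G1 X27.97 Y17.33 E0.9357
G1 X25.90 Y25.06 E1.1353
G1 X-2.60 Y17.42 E1.8713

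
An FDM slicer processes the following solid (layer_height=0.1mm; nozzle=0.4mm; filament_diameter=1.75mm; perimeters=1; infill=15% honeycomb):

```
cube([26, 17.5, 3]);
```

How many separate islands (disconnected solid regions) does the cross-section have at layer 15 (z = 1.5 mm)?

1

At z = 1.5 mm: the cube is present — its section is the full 26×17.5 rectangle. Overall, the cross-section is a single solid region. Island count = 1.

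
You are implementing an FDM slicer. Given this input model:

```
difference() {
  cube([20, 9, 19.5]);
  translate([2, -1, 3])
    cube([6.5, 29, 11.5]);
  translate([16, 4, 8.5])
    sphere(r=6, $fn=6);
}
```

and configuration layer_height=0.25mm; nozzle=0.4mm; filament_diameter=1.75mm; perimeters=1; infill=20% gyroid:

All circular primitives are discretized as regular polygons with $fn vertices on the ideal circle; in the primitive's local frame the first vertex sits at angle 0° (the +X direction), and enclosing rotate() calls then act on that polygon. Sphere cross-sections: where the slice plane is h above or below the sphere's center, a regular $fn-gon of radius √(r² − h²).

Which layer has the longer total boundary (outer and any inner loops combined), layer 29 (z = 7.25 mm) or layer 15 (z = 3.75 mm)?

layer 15 (z = 3.75 mm)

Layer 29 (z = 7.25): the cube is present — its section is the full 20×9 rectangle (perimeter 58.00 mm); the 6.5×29 cube at (2, -1) contributes its full rectangle (perimeter 71.00 mm); the r=6 sphere at (16, 4) slices to a regular 6-gon of circumradius 5.868 (√(r²−h²) with h=1.25 from center) (perimeter = 2·6·5.868·sin(180°/6) = 35.21 mm); Taking the first minus the rest: starting from the 20×9 cube, the 6.5×29 cube at (2, -1) partially overlaps it — only the 58.50 mm² overlap (of its 188.50 mm²) is removed, clipping the outline; the r=6 sphere at (16, 4) partially overlaps it — only the 75.91 mm² overlap (of its 89.47 mm²) is removed, clipping the outline — boundary = 56.76 mm. So its perimeter = 56.76 mm. Layer 15 (z = 3.75): the cube (footprint 20×9) is included at this height (perimeter 58.00 mm); the cube at (2, -1) (footprint 6.5×29) is included at this height (perimeter 71.00 mm); the r=6 sphere at (16, 4) slices to a regular 6-gon of circumradius 3.666 (√(r²−h²) with h=4.75 from center) (perimeter = 2·6·3.666·sin(180°/6) = 21.99 mm); After the difference (first − rest): starting from the 20×9 cube, the 6.5×29 cube at (2, -1) partially overlaps it — only the 58.50 mm² overlap (of its 188.50 mm²) is removed, clipping the outline; the r=6 sphere at (16, 4) lies wholly inside it (removes its full 34.91 mm² and its 21.99 mm outline becomes a hole wall) — boundary (outer + 1 inner loop) = 84.99 mm. So its perimeter = 84.99 mm. Layer 15 is larger (84.99 vs 56.76 mm).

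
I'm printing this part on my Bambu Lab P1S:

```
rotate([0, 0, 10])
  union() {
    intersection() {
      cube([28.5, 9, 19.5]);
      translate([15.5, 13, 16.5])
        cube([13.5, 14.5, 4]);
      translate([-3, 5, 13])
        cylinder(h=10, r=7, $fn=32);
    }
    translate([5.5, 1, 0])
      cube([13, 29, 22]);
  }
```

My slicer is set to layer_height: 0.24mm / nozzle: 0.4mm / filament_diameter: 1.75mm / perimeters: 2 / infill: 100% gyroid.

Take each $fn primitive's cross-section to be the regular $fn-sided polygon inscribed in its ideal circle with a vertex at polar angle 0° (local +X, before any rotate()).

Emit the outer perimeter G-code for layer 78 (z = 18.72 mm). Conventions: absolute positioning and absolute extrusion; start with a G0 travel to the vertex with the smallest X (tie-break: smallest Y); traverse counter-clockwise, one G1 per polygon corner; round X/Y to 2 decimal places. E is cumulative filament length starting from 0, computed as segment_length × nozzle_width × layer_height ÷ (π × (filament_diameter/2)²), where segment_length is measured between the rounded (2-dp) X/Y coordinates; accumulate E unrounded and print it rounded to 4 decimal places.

At z = 18.72 mm: the cube (footprint 28.5×9) is included at this height; the cube at (15.5, 13) (footprint 13.5×14.5) is included at this height; the r=7 cylinder at (-3, 5) contributes a regular 32-gon of circumradius 7; Taking the intersection: the 13.5×14.5 cube at (15.5, 13) does not overlap the 28.5×9 cube (empty); the r=7 cylinder at (-3, 5) does not overlap the running intersection (empty) — nothing remains; the 13×29 cube at (5.5, 1) contributes its full rectangle; Combining (union): only the 13×29 cube at (5.5, 1) is present, so the union is just that shape — 1 connected region; (whole slice rotated 10° about Z — lengths, areas and connectivity unchanged). The outline is a single polygon with 4 vertices. Extrusion per mm of travel: 0.4 × 0.24 / (π × 0.875²) = 0.039912. Accumulating E over each segment gives final E = 3.3529.

G0 X0.21 Y30.50 Z18.72
G1 X5.24 Y1.94 E1.1574
G1 X18.05 Y4.20 E1.6766
G1 X13.01 Y32.76 E2.8341
G1 X0.21 Y30.50 E3.3529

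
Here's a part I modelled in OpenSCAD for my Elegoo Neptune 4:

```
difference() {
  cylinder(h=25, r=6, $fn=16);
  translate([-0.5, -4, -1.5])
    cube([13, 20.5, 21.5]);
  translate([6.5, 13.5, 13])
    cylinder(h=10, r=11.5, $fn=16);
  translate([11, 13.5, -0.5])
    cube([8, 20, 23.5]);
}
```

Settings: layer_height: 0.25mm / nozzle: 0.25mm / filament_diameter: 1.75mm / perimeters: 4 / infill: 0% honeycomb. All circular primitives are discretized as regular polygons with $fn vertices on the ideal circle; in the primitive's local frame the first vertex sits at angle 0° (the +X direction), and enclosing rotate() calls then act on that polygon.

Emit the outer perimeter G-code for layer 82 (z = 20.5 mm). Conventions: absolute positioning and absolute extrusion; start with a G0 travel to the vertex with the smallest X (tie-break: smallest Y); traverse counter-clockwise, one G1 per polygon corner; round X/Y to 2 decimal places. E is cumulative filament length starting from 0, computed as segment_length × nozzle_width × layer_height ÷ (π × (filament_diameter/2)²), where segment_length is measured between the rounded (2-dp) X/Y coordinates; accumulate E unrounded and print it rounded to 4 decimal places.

G0 X-6.00 Y0.00 Z20.50
G1 X-5.54 Y-2.30 E0.0609
G1 X-4.24 Y-4.24 E0.1216
G1 X-2.30 Y-5.54 E0.1823
G1 X0.00 Y-6.00 E0.2433
G1 X2.30 Y-5.54 E0.3042
G1 X4.24 Y-4.24 E0.3649
G1 X5.54 Y-2.30 E0.4256
G1 X6.00 Y0.00 E0.4865
G1 X5.57 Y2.19 E0.5445
G1 X2.10 Y2.88 E0.6364
G1 X-1.63 Y5.37 E0.7530
G1 X-1.81 Y5.64 E0.7614
G1 X-2.30 Y5.54 E0.7744
G1 X-4.24 Y4.24 E0.8351
G1 X-5.54 Y2.30 E0.8958
G1 X-6.00 Y0.00 E0.9567

At z = 20.5 mm: the r=6 cylinder contributes a regular 16-gon of circumradius 6; the cube at (-0.5, -4) does not reach this height (z outside [-1.5, 20]); the r=11.5 cylinder at (6.5, 13.5) gives a regular 16-gon of circumradius 11.5 (constant along its height); the cube at (11, 13.5) is present — its section is the full 8×20 rectangle; Taking the first minus the rest: starting from the r=6 cylinder, the r=11.5 cylinder at (6.5, 13.5) partially overlaps it — only the 12.48 mm² overlap (of its 404.88 mm²) is removed, clipping the outline; the 8×20 cube at (11, 13.5) misses the remaining region (no effect) — 1 connected region. The outline is a single polygon with 16 vertices. Extrusion per mm of travel: 0.25 × 0.25 / (π × 0.875²) = 0.025984. Accumulating E over each segment gives final E = 0.9567.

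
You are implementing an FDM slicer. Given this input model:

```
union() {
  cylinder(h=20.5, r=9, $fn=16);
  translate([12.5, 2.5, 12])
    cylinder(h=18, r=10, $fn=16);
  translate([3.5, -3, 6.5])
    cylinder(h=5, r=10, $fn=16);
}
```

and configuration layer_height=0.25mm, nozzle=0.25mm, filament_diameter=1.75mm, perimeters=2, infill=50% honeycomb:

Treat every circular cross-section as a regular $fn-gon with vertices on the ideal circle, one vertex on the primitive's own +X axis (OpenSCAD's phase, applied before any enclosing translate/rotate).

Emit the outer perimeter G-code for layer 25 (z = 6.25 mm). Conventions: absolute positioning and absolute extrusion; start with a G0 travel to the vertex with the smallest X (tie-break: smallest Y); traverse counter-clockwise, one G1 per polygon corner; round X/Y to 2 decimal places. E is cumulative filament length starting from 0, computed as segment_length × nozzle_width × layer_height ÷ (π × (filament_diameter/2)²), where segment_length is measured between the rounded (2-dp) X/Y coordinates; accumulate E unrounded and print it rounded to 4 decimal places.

G0 X-9.00 Y0.00 Z6.25
G1 X-8.31 Y-3.44 E0.0912
G1 X-6.36 Y-6.36 E0.1824
G1 X-3.44 Y-8.31 E0.2736
G1 X0.00 Y-9.00 E0.3648
G1 X3.44 Y-8.31 E0.4560
G1 X6.36 Y-6.36 E0.5472
G1 X8.31 Y-3.44 E0.6385
G1 X9.00 Y0.00 E0.7296
G1 X8.31 Y3.44 E0.8208
G1 X6.36 Y6.36 E0.9120
G1 X3.44 Y8.31 E1.0033
G1 X0.00 Y9.00 E1.0944
G1 X-3.44 Y8.31 E1.1856
G1 X-6.36 Y6.36 E1.2768
G1 X-8.31 Y3.44 E1.3681
G1 X-9.00 Y0.00 E1.4592

At z = 6.25 mm: the cylinder: section is a regular 16-gon, circumradius r=9; the cylinder at (12.5, 2.5) is not intersected at this z (z outside [12, 30]); the cylinder at (3.5, -3) is not intersected at this z (z outside [6.5, 11.5]); Combining (union): only the r=9 cylinder is present, so the union is just that shape — 1 connected region. The outline is a single polygon with 16 vertices. Extrusion per mm of travel: 0.25 × 0.25 / (π × 0.875²) = 0.025984. Accumulating E over each segment gives final E = 1.4592.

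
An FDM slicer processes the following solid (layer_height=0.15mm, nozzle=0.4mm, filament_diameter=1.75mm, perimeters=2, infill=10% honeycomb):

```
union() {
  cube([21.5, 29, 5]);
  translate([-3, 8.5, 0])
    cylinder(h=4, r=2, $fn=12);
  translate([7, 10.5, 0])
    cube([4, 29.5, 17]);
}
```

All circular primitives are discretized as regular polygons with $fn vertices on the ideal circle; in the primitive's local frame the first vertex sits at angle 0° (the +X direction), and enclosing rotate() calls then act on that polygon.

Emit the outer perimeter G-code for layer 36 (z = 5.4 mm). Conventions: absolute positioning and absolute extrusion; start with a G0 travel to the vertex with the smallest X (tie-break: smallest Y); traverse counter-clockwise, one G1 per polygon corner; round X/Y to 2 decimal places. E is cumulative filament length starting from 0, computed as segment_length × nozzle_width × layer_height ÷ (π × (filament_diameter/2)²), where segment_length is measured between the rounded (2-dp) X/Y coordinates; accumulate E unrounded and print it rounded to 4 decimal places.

At z = 5.4 mm: the cube is not intersected at this z (z outside [0, 5]); the cylinder at (-3, 8.5) is absent (z outside [0, 4]); the cube at (7, 10.5) is present — its section is the full 4×29.5 rectangle; Merging all regions: only the 4×29.5 cube at (7, 10.5) is present, so the union is just that shape — 1 connected region. The outline is a single polygon with 4 vertices. Extrusion per mm of travel: 0.4 × 0.15 / (π × 0.875²) = 0.024945. Accumulating E over each segment gives final E = 1.6713.

G0 X7.00 Y10.50 Z5.40
G1 X11.00 Y10.50 E0.0998
G1 X11.00 Y40.00 E0.8357
G1 X7.00 Y40.00 E0.9354
G1 X7.00 Y10.50 E1.6713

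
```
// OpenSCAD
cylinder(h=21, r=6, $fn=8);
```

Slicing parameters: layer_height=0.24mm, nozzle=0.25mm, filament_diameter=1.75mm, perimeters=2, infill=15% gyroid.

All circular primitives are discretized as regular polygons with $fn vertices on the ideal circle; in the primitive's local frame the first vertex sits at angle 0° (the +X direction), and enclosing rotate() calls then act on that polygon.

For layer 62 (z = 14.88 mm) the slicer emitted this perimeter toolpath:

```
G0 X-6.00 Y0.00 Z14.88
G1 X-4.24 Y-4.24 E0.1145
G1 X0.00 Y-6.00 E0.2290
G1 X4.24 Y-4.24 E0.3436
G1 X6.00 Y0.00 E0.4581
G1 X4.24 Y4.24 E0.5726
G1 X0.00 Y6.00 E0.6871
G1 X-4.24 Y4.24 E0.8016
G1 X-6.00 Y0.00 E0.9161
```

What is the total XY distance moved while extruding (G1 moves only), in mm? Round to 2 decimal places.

36.73 mm

Sum the Euclidean lengths of each G1 segment: total = 36.73 mm.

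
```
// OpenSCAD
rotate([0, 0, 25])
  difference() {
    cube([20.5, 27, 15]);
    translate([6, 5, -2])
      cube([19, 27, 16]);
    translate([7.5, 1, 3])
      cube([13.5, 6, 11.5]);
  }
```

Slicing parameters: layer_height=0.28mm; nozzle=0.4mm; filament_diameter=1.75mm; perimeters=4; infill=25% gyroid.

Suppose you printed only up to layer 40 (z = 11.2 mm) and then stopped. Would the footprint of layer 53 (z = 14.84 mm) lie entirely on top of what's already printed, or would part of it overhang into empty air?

Compare the two slices. At z = 11.2: the 20.5×27 cube contributes its full rectangle (area 553.50 mm²); the 19×27 cube at (6, 5) contributes its full rectangle (area 513.00 mm²); the cube at (7.5, 1) is present — its section is the full 13.5×6 rectangle (area 81.00 mm²); After the difference (first − rest): starting from the 20.5×27 cube (553.50 mm²), the 19×27 cube at (6, 5) partially overlaps it — only the 319.00 mm² overlap (of its 513.00 mm²) is removed, clipping the outline; the 13.5×6 cube at (7.5, 1) partially overlaps it — only the 52.00 mm² overlap (of its 81.00 mm²) is removed, clipping the outline — area = 182.50 mm²; (rotated 25° about Z; rotation is an isometry so areas/perimeters/island counts are preserved). At z = 14.84: the cube is present — its section is the full 20.5×27 rectangle (area 553.50 mm²); the cube at (6, 5) is not intersected at this z (z outside [-2, 14]); the cube at (7.5, 1) is absent (z outside [3, 14.5]); Subtracting the remaining from the first: none of the subtracted shapes is present at this height, so the 20.5×27 cube is unchanged — area = 553.50 mm²; (whole slice rotated 25° about Z — lengths, areas and connectivity unchanged). Checking containment: at z = 14.84 the cross-section extends beyond the z = 11.2 cross-section by about 371.00 mm².

part overhangs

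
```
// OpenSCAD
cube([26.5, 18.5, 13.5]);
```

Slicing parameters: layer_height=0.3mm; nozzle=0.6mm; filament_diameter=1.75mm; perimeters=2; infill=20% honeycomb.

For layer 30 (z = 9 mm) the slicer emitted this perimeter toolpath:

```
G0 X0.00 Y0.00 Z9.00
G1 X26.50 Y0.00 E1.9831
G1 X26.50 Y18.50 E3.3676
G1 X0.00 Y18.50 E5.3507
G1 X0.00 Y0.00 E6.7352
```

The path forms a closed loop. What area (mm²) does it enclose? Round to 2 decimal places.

490.25 mm²

Apply the shoelace formula to the sequence of (X, Y) vertices; enclosed area = 490.25 mm².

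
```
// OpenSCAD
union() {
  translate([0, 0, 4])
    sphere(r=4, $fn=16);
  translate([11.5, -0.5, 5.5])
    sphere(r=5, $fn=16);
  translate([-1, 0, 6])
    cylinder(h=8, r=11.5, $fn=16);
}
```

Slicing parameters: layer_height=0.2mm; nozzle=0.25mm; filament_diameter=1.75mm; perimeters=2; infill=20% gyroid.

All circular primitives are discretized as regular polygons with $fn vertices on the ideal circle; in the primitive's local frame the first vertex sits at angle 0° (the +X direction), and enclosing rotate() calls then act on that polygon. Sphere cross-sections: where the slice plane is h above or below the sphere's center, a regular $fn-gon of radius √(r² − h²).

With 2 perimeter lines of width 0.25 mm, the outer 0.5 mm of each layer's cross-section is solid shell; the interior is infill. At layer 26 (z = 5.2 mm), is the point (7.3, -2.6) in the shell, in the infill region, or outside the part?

At z = 5.2 mm: the sphere: section is a regular 16-gon, circumradius = √(r²−h²) = √(4²−1.2²) = 3.816; the r=5 sphere at (11.5, -0.5) contributes a regular 16-gon of circumradius √(5²−0.3²) = 4.991; the cylinder at (-1, 0) is absent (z outside [6, 14]); Merging all regions: the 2 present regions are separate (no shared area or edge), so areas and boundary lengths simply add and each stays a separate island — 2 connected regions. Overall, the cross-section has 2 separate islands. The nearest boundary edge runs (7.97, -4.03)→(6.89, -2.41); distance from the point to it = 0.24 mm. (Shell/infill is judged within the island containing the point — the largest one.) The point is inside the cross-section, 0.24 mm from the nearest boundary — within the 0.5 mm shell band (2 × 0.25).

shell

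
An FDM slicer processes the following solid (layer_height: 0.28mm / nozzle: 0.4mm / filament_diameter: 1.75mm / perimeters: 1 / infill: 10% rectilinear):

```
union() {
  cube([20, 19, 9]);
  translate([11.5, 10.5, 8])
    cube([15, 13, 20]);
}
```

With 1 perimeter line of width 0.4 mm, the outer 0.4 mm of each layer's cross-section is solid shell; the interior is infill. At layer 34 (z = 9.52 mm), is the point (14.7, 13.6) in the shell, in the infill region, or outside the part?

infill

At z = 9.52 mm: the cube does not reach this height (z outside [0, 9]); the cube at (11.5, 10.5) is present — its section is the full 15×13 rectangle; Taking the union: only the 15×13 cube at (11.5, 10.5) is present, so the union is just that shape — 1 connected region. Overall, the cross-section is a single solid region. The nearest boundary edge runs (11.50, 10.50)→(26.50, 10.50); distance from the point to it = 3.10 mm. The point is inside the cross-section and 3.10 mm from the nearest boundary — more than the 0.4 mm shell width (1 × 0.4), so it's in the infill interior.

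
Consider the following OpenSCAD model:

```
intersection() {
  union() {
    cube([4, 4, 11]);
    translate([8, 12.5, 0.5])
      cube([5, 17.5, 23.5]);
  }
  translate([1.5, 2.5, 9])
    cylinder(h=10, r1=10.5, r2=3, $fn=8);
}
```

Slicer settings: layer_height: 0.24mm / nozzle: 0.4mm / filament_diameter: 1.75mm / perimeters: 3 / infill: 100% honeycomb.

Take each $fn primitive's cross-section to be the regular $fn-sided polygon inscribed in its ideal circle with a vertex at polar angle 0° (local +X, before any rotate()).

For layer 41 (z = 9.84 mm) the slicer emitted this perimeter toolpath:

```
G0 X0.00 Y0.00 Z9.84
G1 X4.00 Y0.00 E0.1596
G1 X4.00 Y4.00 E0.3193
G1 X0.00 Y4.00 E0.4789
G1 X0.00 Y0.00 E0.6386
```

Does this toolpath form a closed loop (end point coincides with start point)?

Start point (G0): (0.00, 0.00). End point (last G1): the path returns to the start — closed.

yes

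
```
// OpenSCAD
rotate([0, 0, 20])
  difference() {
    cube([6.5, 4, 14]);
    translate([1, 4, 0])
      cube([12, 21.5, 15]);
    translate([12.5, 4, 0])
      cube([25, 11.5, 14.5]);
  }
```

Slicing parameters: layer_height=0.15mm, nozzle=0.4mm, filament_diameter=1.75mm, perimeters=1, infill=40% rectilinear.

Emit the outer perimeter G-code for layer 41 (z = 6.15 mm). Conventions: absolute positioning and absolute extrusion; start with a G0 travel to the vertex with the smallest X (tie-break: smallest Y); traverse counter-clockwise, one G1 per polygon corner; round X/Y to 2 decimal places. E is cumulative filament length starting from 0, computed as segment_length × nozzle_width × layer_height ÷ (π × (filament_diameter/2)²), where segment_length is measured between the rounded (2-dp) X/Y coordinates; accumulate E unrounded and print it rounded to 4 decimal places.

G0 X-1.37 Y3.76 Z6.15
G1 X0.00 Y0.00 E0.0998
G1 X6.11 Y2.22 E0.2620
G1 X4.74 Y5.98 E0.3618
G1 X-1.37 Y3.76 E0.5240

At z = 6.15 mm: the cube is present — its section is the full 6.5×4 rectangle; the cube at (1, 4) (footprint 12×21.5) is included at this height; the cube at (12.5, 4) is present — its section is the full 25×11.5 rectangle; After the difference (first − rest): starting from the 6.5×4 cube, the 12×21.5 cube at (1, 4) misses the remaining region (no effect); the 25×11.5 cube at (12.5, 4) misses the remaining region (no effect) — 1 connected region; (rotated 20° about Z; rotation is an isometry so areas/perimeters/island counts are preserved). The outline is a single polygon with 4 vertices. Extrusion per mm of travel: 0.4 × 0.15 / (π × 0.875²) = 0.024945. Accumulating E over each segment gives final E = 0.5240.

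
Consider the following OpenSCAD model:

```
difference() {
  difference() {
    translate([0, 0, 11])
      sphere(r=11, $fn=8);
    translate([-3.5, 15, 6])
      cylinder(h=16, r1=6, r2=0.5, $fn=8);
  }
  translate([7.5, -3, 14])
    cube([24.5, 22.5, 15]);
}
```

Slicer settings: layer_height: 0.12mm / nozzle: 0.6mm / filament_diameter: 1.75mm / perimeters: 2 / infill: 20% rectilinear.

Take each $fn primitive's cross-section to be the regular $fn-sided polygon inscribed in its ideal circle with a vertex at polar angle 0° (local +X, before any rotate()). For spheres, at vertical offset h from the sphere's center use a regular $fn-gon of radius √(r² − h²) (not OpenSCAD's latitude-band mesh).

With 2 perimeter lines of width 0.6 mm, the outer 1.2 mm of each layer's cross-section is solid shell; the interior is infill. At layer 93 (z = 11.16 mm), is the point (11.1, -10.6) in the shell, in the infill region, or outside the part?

At z = 11.16 mm: the r=11 sphere contributes a regular 8-gon of circumradius √(11²−0.16²) = 10.999; the cone at (-3.5, 15) (r1=6→r2=0.5) has section circumradius 4.226 here — a regular 8-gon; Subtracting the remaining from the first: starting from the r=11 sphere, the cone at (-3.5, 15) misses the remaining region (no effect) — 1 connected region; the cube at (7.5, -3) is not intersected at this z (z outside [14, 29]); Subtracting the remaining from the first: none of the subtracted shapes is present at this height, so the result so far is unchanged — 1 connected region. Overall, the cross-section is a single solid region. The nearest boundary edge runs (7.78, -7.78)→(-0.00, -11.00); distance from the point to it = 4.36 mm. The point is not inside any of the regions above, so it lies outside the cross-section (4.36 mm from the nearest boundary).

outside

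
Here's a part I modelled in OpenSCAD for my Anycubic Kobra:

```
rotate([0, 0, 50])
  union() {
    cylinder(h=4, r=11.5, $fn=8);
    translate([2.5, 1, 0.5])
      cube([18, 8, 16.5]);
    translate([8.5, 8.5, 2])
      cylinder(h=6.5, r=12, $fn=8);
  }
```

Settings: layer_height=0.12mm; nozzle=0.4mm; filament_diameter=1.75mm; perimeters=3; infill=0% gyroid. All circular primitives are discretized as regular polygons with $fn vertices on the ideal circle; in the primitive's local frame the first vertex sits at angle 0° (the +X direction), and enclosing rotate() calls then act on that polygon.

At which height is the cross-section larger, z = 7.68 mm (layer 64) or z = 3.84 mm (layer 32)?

Layer 64 (z = 7.68): the cylinder is absent (z outside [0, 4]); the cube at (2.5, 1) (footprint 18×8) is included at this height (area 144.00 mm²); the r=12 cylinder at (8.5, 8.5) gives a regular 8-gon of circumradius 12 (constant along its height) (area = (8/2)·12.000²·sin(360°/8) = 407.29 mm²); Taking the union: the regions partially overlap — summed areas 551.29 mm² minus the doubly-counted overlap 132.30 mm² gives 419.00 mm² — area = 419.00 mm²; (whole slice rotated 50° about Z — lengths, areas and connectivity unchanged). So its area = 419.00 mm². Layer 32 (z = 3.84): the r=11.5 cylinder contributes a regular 8-gon of circumradius 11.5 (area = (8/2)·11.500²·sin(360°/8) = 374.06 mm²); the cube at (2.5, 1) is present — its section is the full 18×8 rectangle (area 144.00 mm²); the r=12 cylinder at (8.5, 8.5) gives a regular 8-gon of circumradius 12 (constant along its height) (area = (8/2)·12.000²·sin(360°/8) = 407.29 mm²); Taking the union: the regions partially overlap — summed areas 925.35 mm² minus the doubly-counted overlap 270.11 mm² gives 655.24 mm² — area = 655.24 mm²; (whole slice rotated 50° about Z — lengths, areas and connectivity unchanged). So its area = 655.24 mm². Layer 32 is larger (655.24 vs 419.00 mm²).

layer 32 (z = 3.84 mm)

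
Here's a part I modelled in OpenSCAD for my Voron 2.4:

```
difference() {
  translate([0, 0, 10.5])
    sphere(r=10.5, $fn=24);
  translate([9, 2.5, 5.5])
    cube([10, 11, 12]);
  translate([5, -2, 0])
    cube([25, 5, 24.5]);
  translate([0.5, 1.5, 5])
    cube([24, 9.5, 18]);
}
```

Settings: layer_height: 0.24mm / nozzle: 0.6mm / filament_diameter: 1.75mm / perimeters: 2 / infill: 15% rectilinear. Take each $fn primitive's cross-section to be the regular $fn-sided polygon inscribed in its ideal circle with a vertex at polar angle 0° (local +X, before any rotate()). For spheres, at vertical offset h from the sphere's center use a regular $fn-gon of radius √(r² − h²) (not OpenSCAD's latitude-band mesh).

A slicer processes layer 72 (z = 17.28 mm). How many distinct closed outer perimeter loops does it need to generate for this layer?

1

At z = 17.28 mm: the sphere: section is a regular 24-gon, circumradius = √(r²−h²) = √(10.5²−6.78²) = 8.018; the 10×11 cube at (9, 2.5) contributes its full rectangle; the cube at (5, -2) (footprint 25×5) is included at this height; the cube at (0.5, 1.5) is present — its section is the full 24×9.5 rectangle; Taking the first minus the rest: starting from the r=10.5 sphere, the 10×11 cube at (9, 2.5) misses the remaining region (no effect); the 25×5 cube at (5, -2) partially overlaps it — only the 14.11 mm² overlap (of its 125.00 mm²) is removed, clipping the outline; the 24×9.5 cube at (0.5, 1.5) partially overlaps it — only the 30.83 mm² overlap (of its 228.00 mm²) is removed, clipping the outline — 1 connected region. The result has 1 disconnected region.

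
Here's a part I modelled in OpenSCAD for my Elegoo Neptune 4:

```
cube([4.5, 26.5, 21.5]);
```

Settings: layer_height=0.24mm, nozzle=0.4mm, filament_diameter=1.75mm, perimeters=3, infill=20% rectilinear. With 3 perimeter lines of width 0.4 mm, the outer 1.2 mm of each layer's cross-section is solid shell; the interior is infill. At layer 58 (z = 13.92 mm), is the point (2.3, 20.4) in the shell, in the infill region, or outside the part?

At z = 13.92 mm: the 4.5×26.5 cube contributes its full rectangle. Overall, the cross-section is a single solid region. The nearest boundary edge runs (4.50, 0.00)→(4.50, 26.50); distance from the point to it = 2.20 mm. The point is inside the cross-section and 2.20 mm from the nearest boundary — more than the 1.2 mm shell width (3 × 0.4), so it's in the infill interior.

infill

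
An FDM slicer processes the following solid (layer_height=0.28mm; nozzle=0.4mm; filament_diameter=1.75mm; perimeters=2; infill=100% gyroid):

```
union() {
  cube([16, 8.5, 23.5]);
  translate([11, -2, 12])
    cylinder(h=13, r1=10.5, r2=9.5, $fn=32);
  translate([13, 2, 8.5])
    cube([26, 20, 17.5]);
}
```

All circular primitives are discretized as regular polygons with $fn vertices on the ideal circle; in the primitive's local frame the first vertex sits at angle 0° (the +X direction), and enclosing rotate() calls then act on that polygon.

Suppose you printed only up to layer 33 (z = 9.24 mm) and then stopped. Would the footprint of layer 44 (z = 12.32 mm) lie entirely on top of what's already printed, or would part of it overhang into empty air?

part overhangs

Compare the two slices. At z = 9.24: the cube (footprint 16×8.5) is included at this height (area 136.00 mm²); the cone at (11, -2) does not reach this height (z outside [12, 25]); the cube at (13, 2) (footprint 26×20) is included at this height (area 520.00 mm²); Merging all regions: the regions partially overlap — summed areas 656.00 mm² minus the doubly-counted overlap 19.50 mm² gives 636.50 mm² — area = 636.50 mm². At z = 12.32: the cube (footprint 16×8.5) is included at this height (area 136.00 mm²); the cone at (11, -2) (r1=10.5→r2=9.5) has section circumradius 10.475 here — a regular 32-gon (area = (32/2)·10.475²·sin(360°/32) = 342.53 mm²); the cube at (13, 2) (footprint 26×20) is included at this height (area 520.00 mm²); Merging all regions: the regions partially overlap — summed areas 998.53 mm² minus the doubly-counted overlap 139.29 mm² gives 859.24 mm² — area = 859.24 mm². Checking containment: at z = 12.32 the cross-section extends beyond the z = 9.24 cross-section by about 222.74 mm².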